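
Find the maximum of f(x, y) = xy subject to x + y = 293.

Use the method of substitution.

Substitute y = 293 - x into f(x,y) = xy:
g(x) = x(293 - x) = 293x - x^2
g'(x) = 293 - 2x = 0  =>  x = 293/2
y = 293 - 293/2 = 293/2
Maximum value = (293/2) * (293/2) = 85849/4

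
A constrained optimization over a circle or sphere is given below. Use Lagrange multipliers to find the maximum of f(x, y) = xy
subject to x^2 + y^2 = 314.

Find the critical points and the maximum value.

Lagrange conditions: y = 2*lambda*x and x = 2*lambda*y
If x = 0 then y = 0, violating the constraint, so x, y != 0.
Dividing: y/x = x/y => x^2 = y^2 => y = x or y = -x
Constraint: 2x^2 = 314 => x^2 = 157 => x = +/-sqrt(157)
Critical points: (sqrt(157), sqrt(157)), (-sqrt(157), -sqrt(157)), (sqrt(157), -sqrt(157)), (-sqrt(157), sqrt(157))
  y = x:  xy = x^2 = 157  at (sqrt(157), sqrt(157)) and (-sqrt(157), -sqrt(157))
  y = -x: xy = -x^2 = -157 at (sqrt(157), -sqrt(157)) and (-sqrt(157), sqrt(157))
Maximum xy = 157 at (sqrt(157), sqrt(157)) and (-sqrt(157), -sqrt(157))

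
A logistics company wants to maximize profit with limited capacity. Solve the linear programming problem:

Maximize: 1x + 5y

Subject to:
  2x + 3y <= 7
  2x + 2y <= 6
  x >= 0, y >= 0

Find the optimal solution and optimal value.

Feasible vertices: (0, 0), (0, 7/3), (2, 1), (3, 0)
Objective 1x + 5y at each:
  (0, 0): 0
  (0, 7/3): 35/3
  (2, 1): 7
  (3, 0): 3
Maximum is 35/3 at (0, 7/3).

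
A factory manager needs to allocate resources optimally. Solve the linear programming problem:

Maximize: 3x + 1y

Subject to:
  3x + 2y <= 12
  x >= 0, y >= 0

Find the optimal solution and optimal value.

The feasible region has vertices at [(0, 0), (4, 0), (0, 6)].
Checking objective 3x + 1y at each vertex:
  (0, 0): 3*0 + 1*0 = 0
  (4, 0): 3*4 + 1*0 = 12
  (0, 6): 3*0 + 1*6 = 6
Maximum is 12 at (4, 0).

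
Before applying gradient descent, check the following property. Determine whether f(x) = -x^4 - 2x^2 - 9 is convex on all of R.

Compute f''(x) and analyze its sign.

f(x) = -x^4 - 2x^2 - 9
f'(x) = -4x^3 + -4x
f''(x) = -12x^2 + -4
f''(x) = -12x^2 + -4 <= -4 < 0 for all x
Therefore, f is concave on R.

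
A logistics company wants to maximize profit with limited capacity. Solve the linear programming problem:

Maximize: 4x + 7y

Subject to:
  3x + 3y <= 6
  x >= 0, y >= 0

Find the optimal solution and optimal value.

The feasible region has vertices at [(0, 0), (2, 0), (0, 2)].
Checking objective 4x + 7y at each vertex:
  (0, 0): 4*0 + 7*0 = 0
  (2, 0): 4*2 + 7*0 = 8
  (0, 2): 4*0 + 7*2 = 14
Maximum is 14 at (0, 2).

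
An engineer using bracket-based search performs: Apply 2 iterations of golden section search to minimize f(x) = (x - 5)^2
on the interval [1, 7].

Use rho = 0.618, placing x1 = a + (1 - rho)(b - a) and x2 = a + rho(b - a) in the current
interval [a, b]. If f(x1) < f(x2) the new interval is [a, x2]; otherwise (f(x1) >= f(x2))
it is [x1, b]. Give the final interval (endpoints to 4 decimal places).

Golden section search for min of f(x) = (x - 5)^2 on [1, 7].
Each step: x1 = a + (1 - rho)(b - a), x2 = a + rho(b - a); if f(x1) < f(x2) keep [a, x2], otherwise keep [x1, b].
Step 1: [1.0000, 7.0000], x1=3.2920 (f=2.9173), x2=4.7080 (f=0.0853); f(x1) > f(x2) => keep [3.2920, 7.0000]
Step 2: [3.2920, 7.0000], x1=4.7085 (f=0.0850), x2=5.5835 (f=0.3405); f(x1) < f(x2) => keep [3.2920, 5.5835]
Final interval: [3.2920, 5.5835]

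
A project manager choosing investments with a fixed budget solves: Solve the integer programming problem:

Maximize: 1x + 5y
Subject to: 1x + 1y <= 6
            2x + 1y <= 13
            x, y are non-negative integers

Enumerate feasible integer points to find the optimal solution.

Constraint 1: 1x + 1y <= 6
Constraint 2: 2x + 1y <= 13
Feasible x range (need y >= 0): 0 <= x <= min(6/1, 13/2) => x in {0, ..., 6}.
Enumerate feasible integer points row by row (the coefficient of y is 5 > 0, so for each x the largest feasible y gives the best value):
  x = 0: y <= min((6 - 1*0)/1, (13 - 2*0)/1) => y in {0, ..., 6}; best 1*0 + 5*6 = 30
  x = 1: y <= min((6 - 1*1)/1, (13 - 2*1)/1) => y in {0, ..., 5}; best 1*1 + 5*5 = 26
  x = 2: y <= min((6 - 1*2)/1, (13 - 2*2)/1) => y in {0, ..., 4}; best 1*2 + 5*4 = 22
  x = 3: y <= min((6 - 1*3)/1, (13 - 2*3)/1) => y in {0, ..., 3}; best 1*3 + 5*3 = 18
  x = 4: y <= min((6 - 1*4)/1, (13 - 2*4)/1) => y in {0, ..., 2}; best 1*4 + 5*2 = 14
  x = 5: y <= min((6 - 1*5)/1, (13 - 2*5)/1) => y in {0, ..., 1}; best 1*5 + 5*1 = 10
  x = 6: y <= min((6 - 1*6)/1, (13 - 2*6)/1) => y in {0}; best 1*6 + 5*0 = 6
The maximum 1x + 5y = 30 is achieved at x = 0, y = 6.
Check: 1*0 + 1*6 = 6 <= 6 and 2*0 + 1*6 = 6 <= 13.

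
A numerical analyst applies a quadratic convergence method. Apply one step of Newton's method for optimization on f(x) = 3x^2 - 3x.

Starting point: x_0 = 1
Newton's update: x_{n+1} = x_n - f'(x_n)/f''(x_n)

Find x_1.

f(x) = 3x^2 - 3x
f'(x) = 6x + (-3), f''(x) = 6
Newton step: x_1 = x_0 - f'(x_0)/f''(x_0)
f'(1) = 3
x_1 = 1 - 3/6 = 1/2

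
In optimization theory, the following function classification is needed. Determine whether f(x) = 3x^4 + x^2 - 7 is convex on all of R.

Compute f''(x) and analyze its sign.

f(x) = 3x^4 + x^2 - 7
f'(x) = 12x^3 + 2x
f''(x) = 36x^2 + 2
f''(x) = 36x^2 + 2 >= 2 > 0 for all x
Therefore, f is convex on R.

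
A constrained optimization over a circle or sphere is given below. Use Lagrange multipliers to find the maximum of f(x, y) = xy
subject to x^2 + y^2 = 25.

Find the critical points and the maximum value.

Lagrange conditions: y = 2*lambda*x and x = 2*lambda*y
If x = 0 then y = 0, violating the constraint, so x, y != 0.
Dividing: y/x = x/y => x^2 = y^2 => y = x or y = -x
Constraint: 2x^2 = 25 => x^2 = 25/2 => x = +/-sqrt(25/2)
Critical points: (sqrt(25/2), sqrt(25/2)), (-sqrt(25/2), -sqrt(25/2)), (sqrt(25/2), -sqrt(25/2)), (-sqrt(25/2), sqrt(25/2))
  y = x:  xy = x^2 = 25/2  at (sqrt(25/2), sqrt(25/2)) and (-sqrt(25/2), -sqrt(25/2))
  y = -x: xy = -x^2 = -25/2 at (sqrt(25/2), -sqrt(25/2)) and (-sqrt(25/2), sqrt(25/2))
Maximum xy = 25/2 at (sqrt(25/2), sqrt(25/2)) and (-sqrt(25/2), -sqrt(25/2))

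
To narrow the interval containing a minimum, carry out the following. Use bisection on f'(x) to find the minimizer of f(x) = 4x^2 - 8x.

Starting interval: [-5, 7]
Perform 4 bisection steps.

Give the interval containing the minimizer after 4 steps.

Finding critical point of f(x) = 4x^2 - 8x using bisection on f'(x) = 8x + -8.
f'(x) = 0 when x = 1.
Starting interval: [-5, 7]
Step 1: mid = 1, f'(mid) = 0, new interval = [1, 1]
Step 2: mid = 1, f'(mid) = 0, new interval = [1, 1]
Step 3: mid = 1, f'(mid) = 0, new interval = [1, 1]
Step 4: mid = 1, f'(mid) = 0, new interval = [1, 1]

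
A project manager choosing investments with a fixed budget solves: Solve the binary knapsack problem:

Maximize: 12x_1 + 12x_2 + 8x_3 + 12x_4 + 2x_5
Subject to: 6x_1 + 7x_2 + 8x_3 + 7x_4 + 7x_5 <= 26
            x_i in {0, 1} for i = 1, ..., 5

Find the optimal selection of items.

Items: item 1 (v=12, w=6), item 2 (v=12, w=7), item 3 (v=8, w=8), item 4 (v=12, w=7), item 5 (v=2, w=7)
Capacity: 26
Checking all 32 subsets (w = total weight, v = total value):
  {}: w = 0, v = 0
  {1}: w = 6, v = 12
  {2}: w = 7, v = 12
  {3}: w = 8, v = 8
  {4}: w = 7, v = 12
  {5}: w = 7, v = 2
  {1, 2}: w = 13, v = 24
  {1, 3}: w = 14, v = 20
  {1, 4}: w = 13, v = 24
  {1, 5}: w = 13, v = 14
  {2, 3}: w = 15, v = 20
  {2, 4}: w = 14, v = 24
  {2, 5}: w = 14, v = 14
  {3, 4}: w = 15, v = 20
  {3, 5}: w = 15, v = 10
  {4, 5}: w = 14, v = 14
  {1, 2, 3}: w = 21, v = 32
  {1, 2, 4}: w = 20, v = 36
  {1, 2, 5}: w = 20, v = 26
  {1, 3, 4}: w = 21, v = 32
  {1, 3, 5}: w = 21, v = 22
  {1, 4, 5}: w = 20, v = 26
  {2, 3, 4}: w = 22, v = 32
  {2, 3, 5}: w = 22, v = 22
  {2, 4, 5}: w = 21, v = 26
  {3, 4, 5}: w = 22, v = 22
  {1, 2, 3, 4}: w = 28 > 26, infeasible
  {1, 2, 3, 5}: w = 28 > 26, infeasible
  {1, 2, 4, 5}: w = 27 > 26, infeasible
  {1, 3, 4, 5}: w = 28 > 26, infeasible
  {2, 3, 4, 5}: w = 29 > 26, infeasible
  {1, 2, 3, 4, 5}: w = 35 > 26, infeasible
Best feasible subset: items [1, 2, 4]
Total weight: 20 <= 26, total value: 36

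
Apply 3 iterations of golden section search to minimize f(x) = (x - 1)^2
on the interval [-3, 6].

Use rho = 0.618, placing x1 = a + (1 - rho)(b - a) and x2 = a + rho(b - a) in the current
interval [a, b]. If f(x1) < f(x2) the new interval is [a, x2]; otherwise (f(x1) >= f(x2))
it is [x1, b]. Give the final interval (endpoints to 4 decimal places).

Golden section search for min of f(x) = (x - 1)^2 on [-3, 6].
Each step: x1 = a + (1 - rho)(b - a), x2 = a + rho(b - a); if f(x1) < f(x2) keep [a, x2], otherwise keep [x1, b].
Step 1: [-3.0000, 6.0000], x1=0.4380 (f=0.3158), x2=2.5620 (f=2.4398); f(x1) < f(x2) => keep [-3.0000, 2.5620]
Step 2: [-3.0000, 2.5620], x1=-0.8753 (f=3.5168), x2=0.4373 (f=0.3166); f(x1) > f(x2) => keep [-0.8753, 2.5620]
Step 3: [-0.8753, 2.5620], x1=0.4377 (f=0.3161), x2=1.2489 (f=0.0620); f(x1) > f(x2) => keep [0.4377, 2.5620]
Final interval: [0.4377, 2.5620]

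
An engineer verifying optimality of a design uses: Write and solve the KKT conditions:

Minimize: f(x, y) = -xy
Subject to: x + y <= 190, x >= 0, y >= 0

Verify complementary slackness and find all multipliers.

Problem: min -xy s.t. x + y <= 190 (multiplier lambda), x >= 0 (mu_x), y >= 0 (mu_y)
KKT stationarity: -y + lambda - mu_x = 0, -x + lambda - mu_y = 0, with lambda, mu_x, mu_y >= 0
Complementary slackness: lambda*(x + y - 190) = 0, mu_x*x = 0, mu_y*y = 0
If lambda = 0: y = -mu_x <= 0 and x = -mu_y <= 0 force x = y = 0 with f = 0; but x = y = 95 is feasible with f = -9025 < 0, so this is not the minimum. Hence lambda > 0 and x + y = 190.
Try x > 0, y > 0 (so mu_x = mu_y = 0): y = lambda, x = lambda => x = y = lambda
x + y = 190 => 2*lambda = 190 => lambda = 95
x* = y* = 95 > 0, consistent with mu_x = mu_y = 0.
(Any feasible point with x = 0 or y = 0 has f = 0 > -9025, so the minimum is not on those boundaries.)
min(-xy) = -9025 (i.e. max xy = 9025)
Multipliers: lambda = 95, mu_x = 0, mu_y = 0
Complementary slackness: lambda*(x + y - 190) = 95*(95 + 95 - 190) = 0, mu_x*x = 0*95 = 0, mu_y*y = 0*95 = 0. Satisfied.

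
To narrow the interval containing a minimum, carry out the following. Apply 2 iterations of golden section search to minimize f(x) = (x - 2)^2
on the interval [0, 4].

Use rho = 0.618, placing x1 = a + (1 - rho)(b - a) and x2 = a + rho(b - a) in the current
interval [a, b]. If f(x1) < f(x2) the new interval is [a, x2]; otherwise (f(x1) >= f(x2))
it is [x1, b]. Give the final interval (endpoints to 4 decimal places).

Golden section search for min of f(x) = (x - 2)^2 on [0, 4].
Each step: x1 = a + (1 - rho)(b - a), x2 = a + rho(b - a); if f(x1) < f(x2) keep [a, x2], otherwise keep [x1, b].
Step 1: [0.0000, 4.0000], x1=1.5280 (f=0.2228), x2=2.4720 (f=0.2228); f(x1) = f(x2) (tie, not '<') => keep [1.5280, 4.0000]
Step 2: [1.5280, 4.0000], x1=2.4723 (f=0.2231), x2=3.0557 (f=1.1145); f(x1) < f(x2) => keep [1.5280, 3.0557]
Final interval: [1.5280, 3.0557]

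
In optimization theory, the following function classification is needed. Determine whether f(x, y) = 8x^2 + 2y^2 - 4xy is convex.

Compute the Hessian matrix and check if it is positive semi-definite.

f(x,y) = 8x^2 + 2y^2 - 4xy
Hessian H = [[16, -4], [-4, 4]]
trace(H) = 20, det(H) = 48
Eigenvalues: (20 +/- sqrt(208)) / 2 = 17.21, 2.789
Since both eigenvalues > 0, f is convex.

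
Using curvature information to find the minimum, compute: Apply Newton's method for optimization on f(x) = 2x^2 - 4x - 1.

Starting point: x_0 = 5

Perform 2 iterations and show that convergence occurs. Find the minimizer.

f(x) = 2x^2 - 4x - 1, f'(x) = 4x + (-4), f''(x) = 4
Step 1: f'(5) = 16, x_1 = 5 - 16/4 = 1
Step 2: f'(1) = 0, x_2 = 1 (converged)
Newton's method converges in 1 step for quadratics.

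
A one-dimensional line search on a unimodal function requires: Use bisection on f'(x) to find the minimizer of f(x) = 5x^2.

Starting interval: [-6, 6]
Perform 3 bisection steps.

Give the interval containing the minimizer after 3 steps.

Finding critical point of f(x) = 5x^2 using bisection on f'(x) = 10x + 0.
f'(x) = 0 when x = 0.
Starting interval: [-6, 6]
Step 1: mid = 0, f'(mid) = 0, new interval = [0, 0]
Step 2: mid = 0, f'(mid) = 0, new interval = [0, 0]
Step 3: mid = 0, f'(mid) = 0, new interval = [0, 0]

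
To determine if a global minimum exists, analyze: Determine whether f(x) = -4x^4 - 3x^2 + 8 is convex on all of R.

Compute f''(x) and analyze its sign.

f(x) = -4x^4 - 3x^2 + 8
f'(x) = -16x^3 + -6x
f''(x) = -48x^2 + -6
f''(x) = -48x^2 + -6 <= -6 < 0 for all x
Therefore, f is concave on R.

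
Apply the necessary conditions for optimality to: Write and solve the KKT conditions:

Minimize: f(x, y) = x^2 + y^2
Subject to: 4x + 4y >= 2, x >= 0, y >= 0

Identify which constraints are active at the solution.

KKT conditions for min x^2 + y^2 s.t. 4x + 4y >= 2, x >= 0, y >= 0:
Stationarity: 2x = mu*4 + mu_x, 2y = mu*4 + mu_y, with mu, mu_x, mu_y >= 0
Complementary slackness: mu*(4x + 4y - 2) = 0, mu_x*x = 0, mu_y*y = 0
(0, 0) is infeasible (4*0 + 4*0 < 2), so if mu = 0 stationarity would force x = mu_x/2 >= 0, y = mu_y/2 >= 0 with mu_x*x = mu_y*y = 0, i.e. x = y = 0: contradiction. Hence mu > 0 and 4x + 4y = 2 is active.
Try x > 0, y > 0 (so mu_x = mu_y = 0): x = 4*mu/2, y = 4*mu/2
Substitute: 4*(4*mu/2) + 4*(4*mu/2) = 2
  mu*32/2 = 2 => mu = 1/8
x* = 1/4 > 0, y* = 1/4 > 0, consistent with mu_x = mu_y = 0.
f is convex and the constraints are linear, so this KKT point is the global minimum.
f* = 1/8
Active constraints: 4x + 4y >= 2 (holds with equality, mu = 1/8 > 0); x >= 0 and y >= 0 are inactive (mu_x = mu_y = 0).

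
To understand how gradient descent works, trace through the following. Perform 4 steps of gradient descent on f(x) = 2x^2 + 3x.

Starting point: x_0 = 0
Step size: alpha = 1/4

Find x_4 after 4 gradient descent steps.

f(x) = 2x^2 + 3x, f'(x) = 4x + (3)
Step 1: f'(0) = 3, x_1 = 0 - 1/4 * 3 = -3/4
Step 2: f'(-3/4) = 0, x_2 = -3/4 - 1/4 * 0 = -3/4
Step 3: f'(-3/4) = 0, x_3 = -3/4 - 1/4 * 0 = -3/4
Step 4: f'(-3/4) = 0, x_4 = -3/4 - 1/4 * 0 = -3/4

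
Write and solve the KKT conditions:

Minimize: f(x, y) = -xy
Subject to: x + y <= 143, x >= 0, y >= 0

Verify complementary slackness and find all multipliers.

Problem: min -xy s.t. x + y <= 143 (multiplier lambda), x >= 0 (mu_x), y >= 0 (mu_y)
KKT stationarity: -y + lambda - mu_x = 0, -x + lambda - mu_y = 0, with lambda, mu_x, mu_y >= 0
Complementary slackness: lambda*(x + y - 143) = 0, mu_x*x = 0, mu_y*y = 0
If lambda = 0: y = -mu_x <= 0 and x = -mu_y <= 0 force x = y = 0 with f = 0; but x = y = 143/2 is feasible with f = -20449/4 < 0, so this is not the minimum. Hence lambda > 0 and x + y = 143.
Try x > 0, y > 0 (so mu_x = mu_y = 0): y = lambda, x = lambda => x = y = lambda
x + y = 143 => 2*lambda = 143 => lambda = 143/2
x* = y* = 143/2 > 0, consistent with mu_x = mu_y = 0.
(Any feasible point with x = 0 or y = 0 has f = 0 > -20449/4, so the minimum is not on those boundaries.)
min(-xy) = -20449/4 (i.e. max xy = 20449/4)
Multipliers: lambda = 143/2, mu_x = 0, mu_y = 0
Complementary slackness: lambda*(x + y - 143) = 143/2*(143/2 + 143/2 - 143) = 0, mu_x*x = 0*143/2 = 0, mu_y*y = 0*143/2 = 0. Satisfied.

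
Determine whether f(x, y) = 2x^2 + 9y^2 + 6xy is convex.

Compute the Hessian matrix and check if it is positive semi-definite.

f(x,y) = 2x^2 + 9y^2 + 6xy
Hessian H = [[4, 6], [6, 18]]
trace(H) = 22, det(H) = 36
Eigenvalues: (22 +/- sqrt(340)) / 2 = 20.22, 1.78
Since both eigenvalues > 0, f is convex.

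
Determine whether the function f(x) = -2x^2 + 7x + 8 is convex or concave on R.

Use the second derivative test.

f(x) = -2x^2 + 7x + 8
f'(x) = -4x + 7
f''(x) = -4
Since f''(x) = -4 < 0 for all x, f is concave on R.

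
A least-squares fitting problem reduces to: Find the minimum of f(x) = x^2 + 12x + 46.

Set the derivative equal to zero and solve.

f(x) = x^2 + 12x + 46
f'(x) = 2x + (12) = 0
x = -12/2 = -6
f(-6) = 10
Since f''(x) = 2 > 0, this is a minimum.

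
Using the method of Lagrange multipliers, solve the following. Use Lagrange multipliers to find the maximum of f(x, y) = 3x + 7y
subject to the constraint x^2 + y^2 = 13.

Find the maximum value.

Set up Lagrange conditions: grad f = lambda * grad g
  3 = 2*lambda*x
  7 = 2*lambda*y
From these: x/y = 3/7, so x = 3t, y = 7t for some t.
Substitute into constraint: (3t)^2 + (7t)^2 = 13
  t^2 * 58 = 13
  t = sqrt(13/58)
Maximum = 3*x + 7*y = (3^2 + 7^2)*t = 58 * sqrt(13/58) = sqrt(754)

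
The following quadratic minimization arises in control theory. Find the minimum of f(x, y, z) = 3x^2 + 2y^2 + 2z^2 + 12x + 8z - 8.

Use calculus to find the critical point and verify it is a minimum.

f(x,y,z) = 3x^2 + 2y^2 + 2z^2 + 12x + 8z - 8
df/dx = 6x + (12) = 0 => x = -2
df/dy = 4y + (0) = 0 => y = 0
df/dz = 4z + (8) = 0 => z = -2
f(-2,0,-2) = 3*(-2)^2 + 2*(0)^2 + 2*(-2)^2 + 12*(-2) + 8*(-2) + -8 = -28
Hessian is diagonal with entries 6, 4, 4 > 0, confirmed minimum.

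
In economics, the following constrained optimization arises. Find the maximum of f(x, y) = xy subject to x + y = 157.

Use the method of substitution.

Substitute y = 157 - x into f(x,y) = xy:
g(x) = x(157 - x) = 157x - x^2
g'(x) = 157 - 2x = 0  =>  x = 157/2
y = 157 - 157/2 = 157/2
Maximum value = (157/2) * (157/2) = 24649/4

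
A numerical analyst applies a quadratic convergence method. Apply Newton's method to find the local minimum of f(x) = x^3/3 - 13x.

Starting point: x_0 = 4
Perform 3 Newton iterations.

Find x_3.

f(x) = x^3/3 - 13x
f'(x) = x^2 - 13, f''(x) = 2x
Newton update: x_{n+1} = x_n - (x_n^2 - 13)/(2*x_n)
Step 1: x_0 = 4, f'=3, f''=8, x_1 = 29/8
Step 2: x_1 = 29/8, f'=9/64, f''=29/4, x_2 = 1673/464
Step 3: x_2 = 1673/464, f'=81/215296, f''=1673/232, x_3 = 5597777/1552544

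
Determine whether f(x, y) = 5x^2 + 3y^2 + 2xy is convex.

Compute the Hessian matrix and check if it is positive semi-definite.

f(x,y) = 5x^2 + 3y^2 + 2xy
Hessian H = [[10, 2], [2, 6]]
trace(H) = 16, det(H) = 56
Eigenvalues: (16 +/- sqrt(32)) / 2 = 10.83, 5.172
Since both eigenvalues > 0, f is convex.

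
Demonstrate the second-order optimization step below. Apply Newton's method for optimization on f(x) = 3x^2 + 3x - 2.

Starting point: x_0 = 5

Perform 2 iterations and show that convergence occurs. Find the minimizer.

f(x) = 3x^2 + 3x - 2, f'(x) = 6x + (3), f''(x) = 6
Step 1: f'(5) = 33, x_1 = 5 - 33/6 = -1/2
Step 2: f'(-1/2) = 0, x_2 = -1/2 (converged)
Newton's method converges in 1 step for quadratics.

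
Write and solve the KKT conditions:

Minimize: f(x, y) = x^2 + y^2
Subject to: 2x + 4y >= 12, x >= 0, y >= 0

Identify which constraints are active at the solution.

KKT conditions for min x^2 + y^2 s.t. 2x + 4y >= 12, x >= 0, y >= 0:
Stationarity: 2x = mu*2 + mu_x, 2y = mu*4 + mu_y, with mu, mu_x, mu_y >= 0
Complementary slackness: mu*(2x + 4y - 12) = 0, mu_x*x = 0, mu_y*y = 0
(0, 0) is infeasible (2*0 + 4*0 < 12), so if mu = 0 stationarity would force x = mu_x/2 >= 0, y = mu_y/2 >= 0 with mu_x*x = mu_y*y = 0, i.e. x = y = 0: contradiction. Hence mu > 0 and 2x + 4y = 12 is active.
Try x > 0, y > 0 (so mu_x = mu_y = 0): x = 2*mu/2, y = 4*mu/2
Substitute: 2*(2*mu/2) + 4*(4*mu/2) = 12
  mu*20/2 = 12 => mu = 6/5
x* = 6/5 > 0, y* = 12/5 > 0, consistent with mu_x = mu_y = 0.
f is convex and the constraints are linear, so this KKT point is the global minimum.
f* = 36/5
Active constraints: 2x + 4y >= 12 (holds with equality, mu = 6/5 > 0); x >= 0 and y >= 0 are inactive (mu_x = mu_y = 0).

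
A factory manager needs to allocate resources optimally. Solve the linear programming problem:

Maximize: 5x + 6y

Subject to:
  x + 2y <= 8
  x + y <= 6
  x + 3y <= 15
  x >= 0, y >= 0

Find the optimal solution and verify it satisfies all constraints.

Feasible vertices: (0, 0), (0, 4), (4, 2), (6, 0)
Objective 5x + 6y at each vertex:
  (0, 0): 0
  (0, 4): 24
  (4, 2): 32
  (6, 0): 30
Maximum is 32 at (4, 2).
Verify constraints at (x, y) = (4, 2):
  1*4 + 2*2 = 8 <= 8 (active)
  1*4 + 1*2 = 6 <= 6 (active)
  1*4 + 3*2 = 10 <= 15
  x = 4 >= 0, y = 2 >= 0. All constraints satisfied.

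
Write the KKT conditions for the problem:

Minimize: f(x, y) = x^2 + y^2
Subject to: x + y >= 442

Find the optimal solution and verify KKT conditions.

KKT conditions for min x^2 + y^2 s.t. x + y >= 442:
Stationarity: 2x = mu, 2y = mu
So x = y = mu/2.
Complementary slackness: mu*(x + y - 442) = 0
Primal feasibility: x + y >= 442; dual feasibility: mu >= 0
If mu = 0 then x = y = 0, but 0 + 0 < 442 is infeasible, so the constraint is active.
Constraint active: x + y = 2*(mu/2) = 442 => mu = 442
x = y = 221, f = 97682
Verify: stationarity 2*221 = 442 = mu; primal 221 + 221 = 442 >= 442; dual mu = 442 >= 0; complementary slackness 442*(442 - 442) = 0. All KKT conditions hold.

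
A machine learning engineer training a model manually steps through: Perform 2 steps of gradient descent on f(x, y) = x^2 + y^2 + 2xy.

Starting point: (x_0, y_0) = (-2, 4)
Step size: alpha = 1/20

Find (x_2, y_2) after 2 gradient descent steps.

f(x,y) = x^2 + y^2 + 2xy
grad_x = 2x + 2y, grad_y = 2y + 2x
Step 1: grad = (4, 4), (-11/5, 19/5)
Step 2: grad = (16/5, 16/5), (-59/25, 91/25)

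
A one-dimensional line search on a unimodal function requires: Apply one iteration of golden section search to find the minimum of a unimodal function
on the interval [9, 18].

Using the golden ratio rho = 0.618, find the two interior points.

Golden section search on [9, 18].
Golden ratio rho = 0.618 (approx).
Interior points:
  x_1 = 9 + (1-0.618)*9 = 12.4380
  x_2 = 9 + 0.618*9 = 14.5620
Compare f(x_1) and f(x_2) to determine which subinterval to keep.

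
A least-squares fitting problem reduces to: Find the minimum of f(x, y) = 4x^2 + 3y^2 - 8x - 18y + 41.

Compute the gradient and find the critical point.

f(x,y) = 4x^2 + 3y^2 - 8x - 18y + 41
df/dx = 8x + (-8) = 0  =>  x = 1
df/dy = 6y + (-18) = 0  =>  y = 3
f(1, 3) = 4*(1)^2 + 3*(3)^2 + -8*(1) + -18*(3) + 41 = 10
Hessian is diagonal with entries 8, 6 > 0, so this is a minimum.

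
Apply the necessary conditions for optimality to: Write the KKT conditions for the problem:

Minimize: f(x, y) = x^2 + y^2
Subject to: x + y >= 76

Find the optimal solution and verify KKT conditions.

KKT conditions for min x^2 + y^2 s.t. x + y >= 76:
Stationarity: 2x = mu, 2y = mu
So x = y = mu/2.
Complementary slackness: mu*(x + y - 76) = 0
Primal feasibility: x + y >= 76; dual feasibility: mu >= 0
If mu = 0 then x = y = 0, but 0 + 0 < 76 is infeasible, so the constraint is active.
Constraint active: x + y = 2*(mu/2) = 76 => mu = 76
x = y = 38, f = 2888
Verify: stationarity 2*38 = 76 = mu; primal 38 + 38 = 76 >= 76; dual mu = 76 >= 0; complementary slackness 76*(76 - 76) = 0. All KKT conditions hold.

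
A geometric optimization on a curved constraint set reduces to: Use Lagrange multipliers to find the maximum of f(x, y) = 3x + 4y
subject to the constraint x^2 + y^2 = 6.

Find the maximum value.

Set up Lagrange conditions: grad f = lambda * grad g
  3 = 2*lambda*x
  4 = 2*lambda*y
From these: x/y = 3/4, so x = 3t, y = 4t for some t.
Substitute into constraint: (3t)^2 + (4t)^2 = 6
  t^2 * 25 = 6
  t = sqrt(6/25)
Maximum = 3*x + 4*y = (3^2 + 4^2)*t = 25 * sqrt(6/25) = sqrt(150)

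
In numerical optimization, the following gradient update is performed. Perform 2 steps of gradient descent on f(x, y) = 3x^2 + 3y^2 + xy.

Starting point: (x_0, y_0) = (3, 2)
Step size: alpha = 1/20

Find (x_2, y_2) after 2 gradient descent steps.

f(x,y) = 3x^2 + 3y^2 + xy
grad_x = 6x + 1y, grad_y = 6y + 1x
Step 1: grad = (20, 15), (2, 5/4)
Step 2: grad = (53/4, 19/2), (107/80, 31/40)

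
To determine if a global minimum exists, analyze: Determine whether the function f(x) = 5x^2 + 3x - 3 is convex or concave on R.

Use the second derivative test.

f(x) = 5x^2 + 3x - 3
f'(x) = 10x + 3
f''(x) = 10
Since f''(x) = 10 > 0 for all x, f is convex on R.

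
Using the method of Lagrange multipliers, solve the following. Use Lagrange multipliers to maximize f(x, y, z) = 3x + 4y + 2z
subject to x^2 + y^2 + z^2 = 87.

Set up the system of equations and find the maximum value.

Lagrange conditions: 3 = 2*lambda*x, 4 = 2*lambda*y, 2 = 2*lambda*z
So x:3 = y:4 = z:2, i.e. x = 3t, y = 4t, z = 2t
Constraint: t^2*(3^2 + 4^2 + 2^2) = 87
  t^2 * 29 = 87  =>  t = sqrt(3)
Maximum = 3*3t + 4*4t + 2*2t = 29*sqrt(3) = sqrt(2523)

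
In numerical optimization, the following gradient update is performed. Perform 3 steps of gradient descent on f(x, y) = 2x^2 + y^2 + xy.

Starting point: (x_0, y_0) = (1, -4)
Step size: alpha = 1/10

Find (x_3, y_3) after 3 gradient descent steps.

f(x,y) = 2x^2 + y^2 + xy
grad_x = 4x + 1y, grad_y = 2y + 1x
Step 1: grad = (0, -7), (1, -33/10)
Step 2: grad = (7/10, -28/5), (93/100, -137/50)
Step 3: grad = (49/50, -91/20), (104/125, -457/200)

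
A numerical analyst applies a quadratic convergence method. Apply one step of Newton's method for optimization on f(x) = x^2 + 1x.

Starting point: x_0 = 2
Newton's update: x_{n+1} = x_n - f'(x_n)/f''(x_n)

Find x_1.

f(x) = x^2 + 1x
f'(x) = 2x + (1), f''(x) = 2
Newton step: x_1 = x_0 - f'(x_0)/f''(x_0)
f'(2) = 5
x_1 = 2 - 5/2 = -1/2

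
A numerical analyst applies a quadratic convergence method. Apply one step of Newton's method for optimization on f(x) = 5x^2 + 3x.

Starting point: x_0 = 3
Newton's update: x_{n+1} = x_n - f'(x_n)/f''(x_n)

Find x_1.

f(x) = 5x^2 + 3x
f'(x) = 10x + (3), f''(x) = 10
Newton step: x_1 = x_0 - f'(x_0)/f''(x_0)
f'(3) = 33
x_1 = 3 - 33/10 = -3/10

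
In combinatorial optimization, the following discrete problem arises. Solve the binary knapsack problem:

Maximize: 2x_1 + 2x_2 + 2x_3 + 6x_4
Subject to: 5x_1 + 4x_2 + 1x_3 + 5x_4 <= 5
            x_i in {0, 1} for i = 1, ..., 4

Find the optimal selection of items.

Items: item 1 (v=2, w=5), item 2 (v=2, w=4), item 3 (v=2, w=1), item 4 (v=6, w=5)
Capacity: 5
Checking all 16 subsets (w = total weight, v = total value):
  {}: w = 0, v = 0
  {1}: w = 5, v = 2
  {2}: w = 4, v = 2
  {3}: w = 1, v = 2
  {4}: w = 5, v = 6
  {1, 2}: w = 9 > 5, infeasible
  {1, 3}: w = 6 > 5, infeasible
  {1, 4}: w = 10 > 5, infeasible
  {2, 3}: w = 5, v = 4
  {2, 4}: w = 9 > 5, infeasible
  {3, 4}: w = 6 > 5, infeasible
  {1, 2, 3}: w = 10 > 5, infeasible
  {1, 2, 4}: w = 14 > 5, infeasible
  {1, 3, 4}: w = 11 > 5, infeasible
  {2, 3, 4}: w = 10 > 5, infeasible
  {1, 2, 3, 4}: w = 15 > 5, infeasible
Best feasible subset: items [4]
Total weight: 5 <= 5, total value: 6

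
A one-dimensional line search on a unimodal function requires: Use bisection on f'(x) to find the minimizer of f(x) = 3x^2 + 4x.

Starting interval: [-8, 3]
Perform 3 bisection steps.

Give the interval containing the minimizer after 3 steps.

Finding critical point of f(x) = 3x^2 + 4x using bisection on f'(x) = 6x + 4.
f'(x) = 0 when x = -2/3.
Starting interval: [-8, 3]
Step 1: mid = -5/2, f'(mid) = -11, new interval = [-5/2, 3]
Step 2: mid = 1/4, f'(mid) = 11/2, new interval = [-5/2, 1/4]
Step 3: mid = -9/8, f'(mid) = -11/4, new interval = [-9/8, 1/4]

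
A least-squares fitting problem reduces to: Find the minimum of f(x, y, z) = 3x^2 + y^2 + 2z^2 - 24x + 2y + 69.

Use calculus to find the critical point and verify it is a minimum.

f(x,y,z) = 3x^2 + y^2 + 2z^2 - 24x + 2y + 69
df/dx = 6x + (-24) = 0 => x = 4
df/dy = 2y + (2) = 0 => y = -1
df/dz = 4z + (0) = 0 => z = 0
f(4,-1,0) = 3*(4)^2 + 1*(-1)^2 + 2*(0)^2 + -24*(4) + 2*(-1) + 69 = 20
Hessian is diagonal with entries 6, 2, 4 > 0, confirmed minimum.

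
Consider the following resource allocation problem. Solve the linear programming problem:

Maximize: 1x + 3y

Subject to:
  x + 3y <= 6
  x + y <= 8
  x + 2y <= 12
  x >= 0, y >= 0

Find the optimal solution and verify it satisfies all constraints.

Feasible vertices: (0, 0), (0, 2), (6, 0)
Objective 1x + 3y at each vertex:
  (0, 0): 0
  (0, 2): 6
  (6, 0): 6
Maximum is 6 at (0, 2).
Verify constraints at (x, y) = (0, 2):
  1*0 + 3*2 = 6 <= 6 (active)
  1*0 + 1*2 = 2 <= 8
  1*0 + 2*2 = 4 <= 12
  x = 0 >= 0, y = 2 >= 0. All constraints satisfied.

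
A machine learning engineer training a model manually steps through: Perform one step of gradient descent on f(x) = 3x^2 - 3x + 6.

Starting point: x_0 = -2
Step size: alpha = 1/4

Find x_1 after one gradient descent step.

f(x) = 3x^2 - 3x + 6
f'(x) = 6x - 3
f'(-2) = 6*-2 + (-3) = -15
x_1 = x_0 - alpha * f'(x_0) = -2 - 1/4 * -15 = 7/4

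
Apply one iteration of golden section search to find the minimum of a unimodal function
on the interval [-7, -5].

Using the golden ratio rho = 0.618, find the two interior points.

Golden section search on [-7, -5].
Golden ratio rho = 0.618 (approx).
Interior points:
  x_1 = -7 + (1-0.618)*2 = -6.2360
  x_2 = -7 + 0.618*2 = -5.7640
Compare f(x_1) and f(x_2) to determine which subinterval to keep.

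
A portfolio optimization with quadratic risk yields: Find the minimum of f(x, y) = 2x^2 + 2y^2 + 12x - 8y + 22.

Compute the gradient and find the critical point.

f(x,y) = 2x^2 + 2y^2 + 12x - 8y + 22
df/dx = 4x + (12) = 0  =>  x = -3
df/dy = 4y + (-8) = 0  =>  y = 2
f(-3, 2) = 2*(-3)^2 + 2*(2)^2 + 12*(-3) + -8*(2) + 22 = -4
Hessian is diagonal with entries 4, 4 > 0, so this is a minimum.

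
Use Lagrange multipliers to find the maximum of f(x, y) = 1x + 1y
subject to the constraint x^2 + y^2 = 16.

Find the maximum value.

Set up Lagrange conditions: grad f = lambda * grad g
  1 = 2*lambda*x
  1 = 2*lambda*y
From these: x/y = 1/1, so x = 1t, y = 1t for some t.
Substitute into constraint: (1t)^2 + (1t)^2 = 16
  t^2 * 2 = 16
  t = sqrt(16/2)
Maximum = 1*x + 1*y = (1^2 + 1^2)*t = 2 * sqrt(16/2) = sqrt(32)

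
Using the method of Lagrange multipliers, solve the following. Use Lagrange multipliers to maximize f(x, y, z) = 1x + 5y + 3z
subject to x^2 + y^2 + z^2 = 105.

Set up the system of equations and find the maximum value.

Lagrange conditions: 1 = 2*lambda*x, 5 = 2*lambda*y, 3 = 2*lambda*z
So x:1 = y:5 = z:3, i.e. x = 1t, y = 5t, z = 3t
Constraint: t^2*(1^2 + 5^2 + 3^2) = 105
  t^2 * 35 = 105  =>  t = sqrt(3)
Maximum = 1*1t + 5*5t + 3*3t = 35*sqrt(3) = sqrt(3675)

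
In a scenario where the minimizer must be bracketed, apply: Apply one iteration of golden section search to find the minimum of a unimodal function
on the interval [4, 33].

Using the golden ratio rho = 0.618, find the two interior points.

Golden section search on [4, 33].
Golden ratio rho = 0.618 (approx).
Interior points:
  x_1 = 4 + (1-0.618)*29 = 15.0780
  x_2 = 4 + 0.618*29 = 21.9220
Compare f(x_1) and f(x_2) to determine which subinterval to keep.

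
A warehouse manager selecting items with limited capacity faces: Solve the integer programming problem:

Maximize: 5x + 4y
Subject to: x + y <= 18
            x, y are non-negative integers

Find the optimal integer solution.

Objective: 5x + 4y, constraint: x + y <= 18
Coefficient of x is 5 >= coefficient of y is 4, so allocate the entire budget to x.
Optimal: x = 18, y = 0, value = 90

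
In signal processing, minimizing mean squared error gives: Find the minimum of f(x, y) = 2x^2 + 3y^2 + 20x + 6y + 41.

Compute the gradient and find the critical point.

f(x,y) = 2x^2 + 3y^2 + 20x + 6y + 41
df/dx = 4x + (20) = 0  =>  x = -5
df/dy = 6y + (6) = 0  =>  y = -1
f(-5, -1) = 2*(-5)^2 + 3*(-1)^2 + 20*(-5) + 6*(-1) + 41 = -12
Hessian is diagonal with entries 4, 6 > 0, so this is a minimum.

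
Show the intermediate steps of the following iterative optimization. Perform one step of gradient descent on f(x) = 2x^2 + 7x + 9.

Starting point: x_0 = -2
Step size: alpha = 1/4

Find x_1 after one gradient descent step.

f(x) = 2x^2 + 7x + 9
f'(x) = 4x + 7
f'(-2) = 4*-2 + (7) = -1
x_1 = x_0 - alpha * f'(x_0) = -2 - 1/4 * -1 = -7/4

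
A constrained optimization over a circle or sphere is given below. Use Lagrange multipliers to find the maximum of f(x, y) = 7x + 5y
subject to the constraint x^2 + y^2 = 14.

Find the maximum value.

Set up Lagrange conditions: grad f = lambda * grad g
  7 = 2*lambda*x
  5 = 2*lambda*y
From these: x/y = 7/5, so x = 7t, y = 5t for some t.
Substitute into constraint: (7t)^2 + (5t)^2 = 14
  t^2 * 74 = 14
  t = sqrt(14/74)
Maximum = 7*x + 5*y = (7^2 + 5^2)*t = 74 * sqrt(14/74) = sqrt(1036)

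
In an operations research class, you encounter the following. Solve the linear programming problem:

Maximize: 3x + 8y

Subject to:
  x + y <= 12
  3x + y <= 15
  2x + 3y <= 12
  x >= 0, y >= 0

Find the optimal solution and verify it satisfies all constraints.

Feasible vertices: (0, 0), (0, 4), (33/7, 6/7), (5, 0)
Objective 3x + 8y at each vertex:
  (0, 0): 0
  (0, 4): 32
  (33/7, 6/7): 21
  (5, 0): 15
Maximum is 32 at (0, 4).
Verify constraints at (x, y) = (0, 4):
  1*0 + 1*4 = 4 <= 12
  3*0 + 1*4 = 4 <= 15
  2*0 + 3*4 = 12 <= 12 (active)
  x = 0 >= 0, y = 4 >= 0. All constraints satisfied.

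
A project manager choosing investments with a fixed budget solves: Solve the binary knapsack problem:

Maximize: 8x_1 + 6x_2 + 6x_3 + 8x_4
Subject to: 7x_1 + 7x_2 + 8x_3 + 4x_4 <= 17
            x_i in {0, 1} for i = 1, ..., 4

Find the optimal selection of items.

Items: item 1 (v=8, w=7), item 2 (v=6, w=7), item 3 (v=6, w=8), item 4 (v=8, w=4)
Capacity: 17
Checking all 16 subsets (w = total weight, v = total value):
  {}: w = 0, v = 0
  {1}: w = 7, v = 8
  {2}: w = 7, v = 6
  {3}: w = 8, v = 6
  {4}: w = 4, v = 8
  {1, 2}: w = 14, v = 14
  {1, 3}: w = 15, v = 14
  {1, 4}: w = 11, v = 16
  {2, 3}: w = 15, v = 12
  {2, 4}: w = 11, v = 14
  {3, 4}: w = 12, v = 14
  {1, 2, 3}: w = 22 > 17, infeasible
  {1, 2, 4}: w = 18 > 17, infeasible
  {1, 3, 4}: w = 19 > 17, infeasible
  {2, 3, 4}: w = 19 > 17, infeasible
  {1, 2, 3, 4}: w = 26 > 17, infeasible
Best feasible subset: items [1, 4]
Total weight: 11 <= 17, total value: 16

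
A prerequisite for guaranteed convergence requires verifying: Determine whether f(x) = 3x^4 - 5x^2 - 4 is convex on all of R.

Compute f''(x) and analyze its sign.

f(x) = 3x^4 - 5x^2 - 4
f'(x) = 12x^3 + -10x
f''(x) = 36x^2 + -10
f''(0) = -10 < 0, so not convex near x = 0
Therefore, f is not globally convex on R.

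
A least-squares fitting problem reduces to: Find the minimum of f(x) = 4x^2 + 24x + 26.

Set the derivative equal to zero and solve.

f(x) = 4x^2 + 24x + 26
f'(x) = 8x + (24) = 0
x = -24/8 = -3
f(-3) = -10
Since f''(x) = 8 > 0, this is a minimum.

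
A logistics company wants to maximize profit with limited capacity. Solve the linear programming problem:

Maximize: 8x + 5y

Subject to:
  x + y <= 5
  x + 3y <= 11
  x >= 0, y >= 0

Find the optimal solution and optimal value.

Feasible vertices: (0, 0), (0, 11/3), (2, 3), (5, 0)
Objective 8x + 5y at each:
  (0, 0): 0
  (0, 11/3): 55/3
  (2, 3): 31
  (5, 0): 40
Maximum is 40 at (5, 0).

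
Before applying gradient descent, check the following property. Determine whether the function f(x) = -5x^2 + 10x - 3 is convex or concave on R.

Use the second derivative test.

f(x) = -5x^2 + 10x - 3
f'(x) = -10x + 10
f''(x) = -10
Since f''(x) = -10 < 0 for all x, f is concave on R.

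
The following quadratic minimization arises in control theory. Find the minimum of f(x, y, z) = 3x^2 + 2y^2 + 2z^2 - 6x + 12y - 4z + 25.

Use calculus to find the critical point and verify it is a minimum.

f(x,y,z) = 3x^2 + 2y^2 + 2z^2 - 6x + 12y - 4z + 25
df/dx = 6x + (-6) = 0 => x = 1
df/dy = 4y + (12) = 0 => y = -3
df/dz = 4z + (-4) = 0 => z = 1
f(1,-3,1) = 3*(1)^2 + 2*(-3)^2 + 2*(1)^2 + -6*(1) + 12*(-3) + -4*(1) + 25 = 2
Hessian is diagonal with entries 6, 4, 4 > 0, confirmed minimum.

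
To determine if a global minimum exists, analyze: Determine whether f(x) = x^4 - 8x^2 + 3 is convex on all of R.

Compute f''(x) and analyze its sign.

f(x) = x^4 - 8x^2 + 3
f'(x) = 4x^3 + -16x
f''(x) = 12x^2 + -16
f''(0) = -16 < 0, so not convex near x = 0
Therefore, f is not globally convex on R.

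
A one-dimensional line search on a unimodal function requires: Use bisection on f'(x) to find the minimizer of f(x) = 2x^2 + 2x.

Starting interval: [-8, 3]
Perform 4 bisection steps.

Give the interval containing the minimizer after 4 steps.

Finding critical point of f(x) = 2x^2 + 2x using bisection on f'(x) = 4x + 2.
f'(x) = 0 when x = -1/2.
Starting interval: [-8, 3]
Step 1: mid = -5/2, f'(mid) = -8, new interval = [-5/2, 3]
Step 2: mid = 1/4, f'(mid) = 3, new interval = [-5/2, 1/4]
Step 3: mid = -9/8, f'(mid) = -5/2, new interval = [-9/8, 1/4]
Step 4: mid = -7/16, f'(mid) = 1/4, new interval = [-9/8, -7/16]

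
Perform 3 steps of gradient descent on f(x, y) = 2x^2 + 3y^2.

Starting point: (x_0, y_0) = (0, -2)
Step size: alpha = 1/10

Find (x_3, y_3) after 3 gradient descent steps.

f(x,y) = 2x^2 + 3y^2
grad_x = 4x + 0y, grad_y = 6y + 0x
Step 1: grad = (0, -12), (0, -4/5)
Step 2: grad = (0, -24/5), (0, -8/25)
Step 3: grad = (0, -48/25), (0, -16/125)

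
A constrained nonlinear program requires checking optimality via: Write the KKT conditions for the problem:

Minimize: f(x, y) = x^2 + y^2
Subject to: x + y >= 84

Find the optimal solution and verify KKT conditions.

KKT conditions for min x^2 + y^2 s.t. x + y >= 84:
Stationarity: 2x = mu, 2y = mu
So x = y = mu/2.
Complementary slackness: mu*(x + y - 84) = 0
Primal feasibility: x + y >= 84; dual feasibility: mu >= 0
If mu = 0 then x = y = 0, but 0 + 0 < 84 is infeasible, so the constraint is active.
Constraint active: x + y = 2*(mu/2) = 84 => mu = 84
x = y = 42, f = 3528
Verify: stationarity 2*42 = 84 = mu; primal 42 + 42 = 84 >= 84; dual mu = 84 >= 0; complementary slackness 84*(84 - 84) = 0. All KKT conditions hold.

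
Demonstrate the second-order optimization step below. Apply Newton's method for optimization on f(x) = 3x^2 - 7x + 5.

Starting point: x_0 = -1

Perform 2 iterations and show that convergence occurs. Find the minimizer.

f(x) = 3x^2 - 7x + 5, f'(x) = 6x + (-7), f''(x) = 6
Step 1: f'(-1) = -13, x_1 = -1 - -13/6 = 7/6
Step 2: f'(7/6) = 0, x_2 = 7/6 (converged)
Newton's method converges in 1 step for quadratics.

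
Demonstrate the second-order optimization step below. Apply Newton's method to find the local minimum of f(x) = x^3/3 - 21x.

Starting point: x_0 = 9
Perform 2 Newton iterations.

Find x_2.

f(x) = x^3/3 - 21x
f'(x) = x^2 - 21, f''(x) = 2x
Newton update: x_{n+1} = x_n - (x_n^2 - 21)/(2*x_n)
Step 1: x_0 = 9, f'=60, f''=18, x_1 = 17/3
Step 2: x_1 = 17/3, f'=100/9, f''=34/3, x_2 = 239/51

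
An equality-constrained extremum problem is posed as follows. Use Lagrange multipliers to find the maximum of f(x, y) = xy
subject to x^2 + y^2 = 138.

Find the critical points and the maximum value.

Lagrange conditions: y = 2*lambda*x and x = 2*lambda*y
If x = 0 then y = 0, violating the constraint, so x, y != 0.
Dividing: y/x = x/y => x^2 = y^2 => y = x or y = -x
Constraint: 2x^2 = 138 => x^2 = 69 => x = +/-sqrt(69)
Critical points: (sqrt(69), sqrt(69)), (-sqrt(69), -sqrt(69)), (sqrt(69), -sqrt(69)), (-sqrt(69), sqrt(69))
  y = x:  xy = x^2 = 69  at (sqrt(69), sqrt(69)) and (-sqrt(69), -sqrt(69))
  y = -x: xy = -x^2 = -69 at (sqrt(69), -sqrt(69)) and (-sqrt(69), sqrt(69))
Maximum xy = 69 at (sqrt(69), sqrt(69)) and (-sqrt(69), -sqrt(69))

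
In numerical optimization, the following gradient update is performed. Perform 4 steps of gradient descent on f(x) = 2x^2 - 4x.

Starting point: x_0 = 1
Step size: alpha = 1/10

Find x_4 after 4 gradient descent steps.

f(x) = 2x^2 - 4x, f'(x) = 4x + (-4)
Step 1: f'(1) = 0, x_1 = 1 - 1/10 * 0 = 1
Step 2: f'(1) = 0, x_2 = 1 - 1/10 * 0 = 1
Step 3: f'(1) = 0, x_3 = 1 - 1/10 * 0 = 1
Step 4: f'(1) = 0, x_4 = 1 - 1/10 * 0 = 1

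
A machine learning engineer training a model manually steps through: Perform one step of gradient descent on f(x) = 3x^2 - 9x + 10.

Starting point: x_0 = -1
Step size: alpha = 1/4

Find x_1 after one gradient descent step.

f(x) = 3x^2 - 9x + 10
f'(x) = 6x - 9
f'(-1) = 6*-1 + (-9) = -15
x_1 = x_0 - alpha * f'(x_0) = -1 - 1/4 * -15 = 11/4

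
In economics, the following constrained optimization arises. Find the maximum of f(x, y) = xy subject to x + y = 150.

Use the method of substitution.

Substitute y = 150 - x into f(x,y) = xy:
g(x) = x(150 - x) = 150x - x^2
g'(x) = 150 - 2x = 0  =>  x = 75
y = 150 - 75 = 75
Maximum value = 75 * 75 = 5625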